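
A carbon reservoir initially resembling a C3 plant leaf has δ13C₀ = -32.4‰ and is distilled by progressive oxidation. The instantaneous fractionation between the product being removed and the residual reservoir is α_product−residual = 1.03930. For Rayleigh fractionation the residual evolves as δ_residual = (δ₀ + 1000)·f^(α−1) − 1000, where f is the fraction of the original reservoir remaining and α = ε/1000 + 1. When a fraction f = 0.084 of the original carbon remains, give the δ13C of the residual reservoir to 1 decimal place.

-122.2‰

Rayleigh residual: δ_res = (δ₀ + 1000)·f^(α−1) − 1000
α − 1 = 0.03930
f^(α−1) = 0.084^(0.03930) = 0.907244
δ_res = (-32.4 + 1000) × 0.907244 − 1000 = 877.849 − 1000 = -122.15‰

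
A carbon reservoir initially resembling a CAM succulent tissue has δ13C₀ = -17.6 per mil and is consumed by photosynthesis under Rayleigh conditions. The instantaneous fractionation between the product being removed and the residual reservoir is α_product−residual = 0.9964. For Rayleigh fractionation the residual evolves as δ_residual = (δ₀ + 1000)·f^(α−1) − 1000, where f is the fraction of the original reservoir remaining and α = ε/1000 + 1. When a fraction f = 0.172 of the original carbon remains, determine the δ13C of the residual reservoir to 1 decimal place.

-11.4 per mil

Rayleigh residual: δ_res = (δ₀ + 1000)·f^(α−1) − 1000
α − 1 = -0.00360
f^(α−1) = 0.172^(-0.00360) = 1.006357
δ_res = (-17.6 + 1000) × 1.006357 − 1000 = 988.645 − 1000 = -11.35 per mil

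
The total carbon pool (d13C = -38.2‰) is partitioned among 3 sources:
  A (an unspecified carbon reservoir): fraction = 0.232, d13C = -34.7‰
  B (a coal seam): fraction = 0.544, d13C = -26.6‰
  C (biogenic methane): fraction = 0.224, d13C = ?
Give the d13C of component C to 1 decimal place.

-70.0‰

Isotope mass balance: δ_bulk = Σ fᵢ·δᵢ.
-38.2 = 0.232×(-34.7) + 0.544×(-26.6) + 0.224×δ_C
0.224·δ_C = -38.2 − (-22.521) = -15.679
δ_C = -15.679 / 0.224 = -70.00‰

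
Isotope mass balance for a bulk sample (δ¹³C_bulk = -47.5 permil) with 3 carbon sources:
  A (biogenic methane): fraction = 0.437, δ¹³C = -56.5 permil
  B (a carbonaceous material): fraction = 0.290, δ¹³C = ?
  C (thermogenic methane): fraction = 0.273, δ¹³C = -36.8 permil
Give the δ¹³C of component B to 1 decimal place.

Isotope mass balance: δ_bulk = Σ fᵢ·δᵢ.
-47.5 = 0.437×(-56.5) + 0.290×δ_B + 0.273×(-36.8)
0.290·δ_B = -47.5 − (-34.737) = -12.763
δ_B = -12.763 / 0.290 = -44.01 permil

-44.0 permil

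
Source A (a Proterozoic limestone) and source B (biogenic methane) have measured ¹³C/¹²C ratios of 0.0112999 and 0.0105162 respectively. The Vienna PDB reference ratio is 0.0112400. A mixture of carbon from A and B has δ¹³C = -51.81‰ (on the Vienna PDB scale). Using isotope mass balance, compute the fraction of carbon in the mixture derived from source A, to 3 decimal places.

0.180

δ_A = (0.0112999/0.0112400 − 1)×1000 = (1.005329 − 1)×1000 = 5.329‰
δ_B = (0.0105162/0.0112400 − 1)×1000 = (0.935605 − 1)×1000 = -64.395‰
f_A = (δ_mix − δ_B)/(δ_A − δ_B) = (-51.81 − (-64.395))/(5.329 − (-64.395))
f_A = 12.585 / 69.724 = 0.1805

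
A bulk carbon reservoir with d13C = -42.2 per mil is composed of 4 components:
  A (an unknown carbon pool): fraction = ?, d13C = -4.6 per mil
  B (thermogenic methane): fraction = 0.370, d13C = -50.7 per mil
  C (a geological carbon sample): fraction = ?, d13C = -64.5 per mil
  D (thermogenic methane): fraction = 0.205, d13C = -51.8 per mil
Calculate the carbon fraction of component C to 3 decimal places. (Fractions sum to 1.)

0.181

Let f_C and f_A be the unknown fractions; fractions sum to 1 so f_C + f_A = 0.425.
Mass balance: Σ fᵢ·δᵢ = δ_bulk ⇒ f_C·(-64.5) + f_A·(-4.6) = -42.2 − (-29.378) = -12.822
Substitute f_A = 0.425 − f_C:
f_C·(-64.5 − -4.6) = -12.822 − 0.425×(-4.6) = -10.867
f_C = -10.867 / -59.9 = 0.1814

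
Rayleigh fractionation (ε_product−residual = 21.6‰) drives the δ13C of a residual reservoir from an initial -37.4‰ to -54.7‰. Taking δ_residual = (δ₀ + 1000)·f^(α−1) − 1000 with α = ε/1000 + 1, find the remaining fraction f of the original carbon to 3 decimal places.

0.432

α − 1 = ε/1000 = 0.0216
(δ_res + 1000)/(δ₀ + 1000) = (-54.7 + 1000)/(-37.4 + 1000) = 945.3/962.6 = 0.982028
f = 0.982028^(1/0.0216) = exp(ln(0.982028)/0.0216) = exp(-0.01814/0.0216)
f = exp(-0.8396) = 0.4319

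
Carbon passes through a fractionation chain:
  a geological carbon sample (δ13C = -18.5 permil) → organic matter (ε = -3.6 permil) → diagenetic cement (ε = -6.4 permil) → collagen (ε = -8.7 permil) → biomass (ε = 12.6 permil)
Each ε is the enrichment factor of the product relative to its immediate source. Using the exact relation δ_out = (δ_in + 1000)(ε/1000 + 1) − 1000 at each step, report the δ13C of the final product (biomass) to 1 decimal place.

-24.6 permil

step 1: δ = (-18.50 + 1000)·(-3.6/1000 + 1) − 1000 = -22.03 permil
step 2: δ = (-22.03 + 1000)·(-6.4/1000 + 1) − 1000 = -28.29 permil
step 3: δ = (-28.29 + 1000)·(-8.7/1000 + 1) − 1000 = -36.75 permil
step 4: δ = (-36.75 + 1000)·(12.6/1000 + 1) − 1000 = -24.61 permil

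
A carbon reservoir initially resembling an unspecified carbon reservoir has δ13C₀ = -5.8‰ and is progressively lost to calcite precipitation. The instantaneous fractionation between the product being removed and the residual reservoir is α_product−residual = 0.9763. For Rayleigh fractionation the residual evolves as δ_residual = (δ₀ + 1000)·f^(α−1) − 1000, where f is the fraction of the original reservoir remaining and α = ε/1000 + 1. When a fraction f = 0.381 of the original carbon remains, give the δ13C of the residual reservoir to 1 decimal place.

Rayleigh residual: δ_res = (δ₀ + 1000)·f^(α−1) − 1000
α − 1 = -0.02370
f^(α−1) = 0.381^(-0.02370) = 1.023133
δ_res = (-5.8 + 1000) × 1.023133 − 1000 = 1017.199 − 1000 = 17.20‰

17.2‰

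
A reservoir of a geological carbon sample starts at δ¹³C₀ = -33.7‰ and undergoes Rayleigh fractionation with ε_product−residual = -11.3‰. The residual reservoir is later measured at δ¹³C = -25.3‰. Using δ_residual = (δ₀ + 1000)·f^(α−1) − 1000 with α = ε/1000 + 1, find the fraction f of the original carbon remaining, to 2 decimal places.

0.46

α − 1 = ε/1000 = -0.0113
(δ_res + 1000)/(δ₀ + 1000) = (-25.3 + 1000)/(-33.7 + 1000) = 974.7/966.3 = 1.008693
f = 1.008693^(1/-0.0113) = exp(ln(1.008693)/-0.0113) = exp(0.00866/-0.0113)
f = exp(-0.7660) = 0.4649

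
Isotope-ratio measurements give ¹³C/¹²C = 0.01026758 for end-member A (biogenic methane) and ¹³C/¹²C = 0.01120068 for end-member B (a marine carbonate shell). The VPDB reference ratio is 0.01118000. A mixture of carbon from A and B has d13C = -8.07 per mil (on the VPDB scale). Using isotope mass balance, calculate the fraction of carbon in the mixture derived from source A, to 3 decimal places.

0.119

δ_A = (0.01026758/0.01118000 − 1)×1000 = (0.918388 − 1)×1000 = -81.612 per mil
δ_B = (0.01120068/0.01118000 − 1)×1000 = (1.001850 − 1)×1000 = 1.850 per mil
f_A = (δ_mix − δ_B)/(δ_A − δ_B) = (-8.07 − (1.850))/(-81.612 − (1.850))
f_A = -9.920 / -83.462 = 0.1189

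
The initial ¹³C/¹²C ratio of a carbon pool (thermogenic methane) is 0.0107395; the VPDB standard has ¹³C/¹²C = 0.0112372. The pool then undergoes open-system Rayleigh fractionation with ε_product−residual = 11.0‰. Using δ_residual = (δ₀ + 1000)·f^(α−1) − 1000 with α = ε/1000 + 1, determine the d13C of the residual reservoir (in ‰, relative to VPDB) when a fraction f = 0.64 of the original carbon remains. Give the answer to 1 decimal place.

-49.0‰

δ₀ = (0.0107395/0.0112372 − 1)×1000 = (0.955710 − 1)×1000 = -44.290‰
α − 1 = ε/1000 = 0.0110
f^(α−1) = 0.64^(0.0110) = 0.995103
δ_res = (-44.290 + 1000) × 0.995103 − 1000 = 951.029 − 1000 = -48.97‰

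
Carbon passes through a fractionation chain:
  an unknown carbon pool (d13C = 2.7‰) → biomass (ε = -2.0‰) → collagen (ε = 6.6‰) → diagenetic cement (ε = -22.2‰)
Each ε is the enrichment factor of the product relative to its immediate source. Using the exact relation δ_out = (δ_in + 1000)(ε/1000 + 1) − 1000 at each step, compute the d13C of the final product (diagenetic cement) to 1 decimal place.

-15.1‰

step 1: δ = (2.70 + 1000)·(-2.0/1000 + 1) − 1000 = 0.69‰
step 2: δ = (0.69 + 1000)·(6.6/1000 + 1) − 1000 = 7.30‰
step 3: δ = (7.30 + 1000)·(-22.2/1000 + 1) − 1000 = -15.06‰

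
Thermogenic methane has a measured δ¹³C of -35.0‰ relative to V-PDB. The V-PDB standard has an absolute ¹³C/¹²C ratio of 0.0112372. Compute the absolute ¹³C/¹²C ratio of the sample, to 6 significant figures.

R_sample = R_standard × (δ¹³C/1000 + 1)
R_sample = 0.0112372 × (-35.0/1000 + 1) = 0.0112372 × 0.965000
R_sample = 0.0108439

0.0108439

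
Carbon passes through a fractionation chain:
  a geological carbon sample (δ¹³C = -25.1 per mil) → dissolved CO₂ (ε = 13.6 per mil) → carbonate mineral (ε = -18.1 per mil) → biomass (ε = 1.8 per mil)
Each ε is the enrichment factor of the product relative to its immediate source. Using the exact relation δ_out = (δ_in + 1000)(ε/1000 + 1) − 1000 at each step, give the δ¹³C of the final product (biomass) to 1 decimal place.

step 1: δ = (-25.10 + 1000)·(13.6/1000 + 1) − 1000 = -11.84 per mil
step 2: δ = (-11.84 + 1000)·(-18.1/1000 + 1) − 1000 = -29.73 per mil
step 3: δ = (-29.73 + 1000)·(1.8/1000 + 1) − 1000 = -27.98 per mil

-28.0 per mil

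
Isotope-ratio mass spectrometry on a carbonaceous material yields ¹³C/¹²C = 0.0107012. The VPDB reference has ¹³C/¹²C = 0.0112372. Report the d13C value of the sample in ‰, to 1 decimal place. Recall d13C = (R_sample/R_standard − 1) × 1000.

-47.7‰

d13C = (R_sample / R_standard − 1) × 1000
R_sample / R_standard = 0.0107012 / 0.0112372 = 0.952301
d13C = (0.952301 − 1) × 1000 = -47.70‰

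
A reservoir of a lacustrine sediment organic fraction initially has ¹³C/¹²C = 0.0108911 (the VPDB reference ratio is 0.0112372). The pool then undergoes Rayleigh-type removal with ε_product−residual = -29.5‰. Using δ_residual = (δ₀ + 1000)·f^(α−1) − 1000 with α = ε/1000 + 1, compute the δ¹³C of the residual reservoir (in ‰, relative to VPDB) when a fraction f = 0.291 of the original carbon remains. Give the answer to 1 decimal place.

5.1‰

δ₀ = (0.0108911/0.0112372 − 1)×1000 = (0.969201 − 1)×1000 = -30.799‰
α − 1 = ε/1000 = -0.0295
f^(α−1) = 0.291^(-0.0295) = 1.037087
δ_res = (-30.799 + 1000) × 1.037087 − 1000 = 1005.145 − 1000 = 5.15‰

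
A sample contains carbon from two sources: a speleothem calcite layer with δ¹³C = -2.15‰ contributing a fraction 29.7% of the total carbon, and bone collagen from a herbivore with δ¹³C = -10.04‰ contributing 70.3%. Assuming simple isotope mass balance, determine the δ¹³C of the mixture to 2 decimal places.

δ_mix = f_A·δ_A + f_B·δ_B
δ_mix = 0.297 × (-2.15) + 0.703 × (-10.04)
δ_mix = -0.639 + -7.058 = -7.697‰

-7.70‰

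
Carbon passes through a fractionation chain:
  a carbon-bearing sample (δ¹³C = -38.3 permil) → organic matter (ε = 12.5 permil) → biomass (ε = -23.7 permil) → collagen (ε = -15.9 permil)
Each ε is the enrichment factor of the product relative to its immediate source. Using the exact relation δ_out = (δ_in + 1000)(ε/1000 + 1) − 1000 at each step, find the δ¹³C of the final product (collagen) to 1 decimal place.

-64.5 permil

step 1: δ = (-38.30 + 1000)·(12.5/1000 + 1) − 1000 = -26.28 permil
step 2: δ = (-26.28 + 1000)·(-23.7/1000 + 1) − 1000 = -49.36 permil
step 3: δ = (-49.36 + 1000)·(-15.9/1000 + 1) − 1000 = -64.47 permil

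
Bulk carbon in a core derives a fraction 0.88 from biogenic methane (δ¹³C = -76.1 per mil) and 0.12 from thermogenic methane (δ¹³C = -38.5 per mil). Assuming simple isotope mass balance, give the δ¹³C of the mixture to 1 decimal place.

-71.6 per mil

δ_mix = f_A·δ_A + f_B·δ_B
δ_mix = 0.88 × (-76.1) + 0.12 × (-38.5)
δ_mix = -66.97 + -4.62 = -71.59 per mil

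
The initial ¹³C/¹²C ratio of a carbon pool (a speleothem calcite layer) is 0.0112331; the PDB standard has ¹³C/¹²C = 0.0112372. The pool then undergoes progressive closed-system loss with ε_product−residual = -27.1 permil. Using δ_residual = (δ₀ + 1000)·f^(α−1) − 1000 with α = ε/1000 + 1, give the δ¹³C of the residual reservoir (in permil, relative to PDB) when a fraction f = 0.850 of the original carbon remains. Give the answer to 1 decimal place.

4.0 permil

δ₀ = (0.0112331/0.0112372 − 1)×1000 = (0.999635 − 1)×1000 = -0.365 permil
α − 1 = ε/1000 = -0.0271
f^(α−1) = 0.850^(-0.0271) = 1.004414
δ_res = (-0.365 + 1000) × 1.004414 − 1000 = 1004.048 − 1000 = 4.05 permil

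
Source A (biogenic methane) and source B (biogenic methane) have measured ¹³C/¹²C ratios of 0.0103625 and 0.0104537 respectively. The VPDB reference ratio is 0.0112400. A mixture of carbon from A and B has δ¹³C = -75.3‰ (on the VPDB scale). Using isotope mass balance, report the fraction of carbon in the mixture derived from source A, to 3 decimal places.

0.659

δ_A = (0.0103625/0.0112400 − 1)×1000 = (0.921931 − 1)×1000 = -78.069‰
δ_B = (0.0104537/0.0112400 − 1)×1000 = (0.930044 − 1)×1000 = -69.956‰
f_A = (δ_mix − δ_B)/(δ_A − δ_B) = (-75.3 − (-69.956))/(-78.069 − (-69.956))
f_A = -5.344 / -8.114 = 0.6587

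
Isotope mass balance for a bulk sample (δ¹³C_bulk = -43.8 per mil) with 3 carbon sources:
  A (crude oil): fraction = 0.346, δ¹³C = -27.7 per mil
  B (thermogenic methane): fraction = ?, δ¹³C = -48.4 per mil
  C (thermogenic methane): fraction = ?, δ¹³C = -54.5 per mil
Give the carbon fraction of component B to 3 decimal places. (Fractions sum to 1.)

0.234

Let f_B and f_C be the unknown fractions; fractions sum to 1 so f_B + f_C = 0.654.
Mass balance: Σ fᵢ·δᵢ = δ_bulk ⇒ f_B·(-48.4) + f_C·(-54.5) = -43.8 − (-9.584) = -34.216
Substitute f_C = 0.654 − f_B:
f_B·(-48.4 − -54.5) = -34.216 − 0.654×(-54.5) = 1.427
f_B = 1.427 / 6.1 = 0.2340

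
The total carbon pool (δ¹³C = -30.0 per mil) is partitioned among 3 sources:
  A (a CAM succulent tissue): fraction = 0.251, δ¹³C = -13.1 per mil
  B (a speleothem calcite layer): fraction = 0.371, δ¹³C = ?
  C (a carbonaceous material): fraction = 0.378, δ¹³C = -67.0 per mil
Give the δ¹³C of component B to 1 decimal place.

-3.7 per mil

Isotope mass balance: δ_bulk = Σ fᵢ·δᵢ.
-30.0 = 0.251×(-13.1) + 0.371×δ_B + 0.378×(-67.0)
0.371·δ_B = -30.0 − (-28.614) = -1.386
δ_B = -1.386 / 0.371 = -3.74 per mil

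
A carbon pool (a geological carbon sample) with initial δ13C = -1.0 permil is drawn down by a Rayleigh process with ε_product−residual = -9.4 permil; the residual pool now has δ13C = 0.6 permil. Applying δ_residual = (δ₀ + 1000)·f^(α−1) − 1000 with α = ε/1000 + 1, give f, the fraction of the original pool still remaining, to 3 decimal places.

α − 1 = ε/1000 = -0.0094
(δ_res + 1000)/(δ₀ + 1000) = (0.6 + 1000)/(-1.0 + 1000) = 1000.6/999.0 = 1.001602
f = 1.001602^(1/-0.0094) = exp(ln(1.001602)/-0.0094) = exp(0.00160/-0.0094)
f = exp(-0.1702) = 0.8435

0.843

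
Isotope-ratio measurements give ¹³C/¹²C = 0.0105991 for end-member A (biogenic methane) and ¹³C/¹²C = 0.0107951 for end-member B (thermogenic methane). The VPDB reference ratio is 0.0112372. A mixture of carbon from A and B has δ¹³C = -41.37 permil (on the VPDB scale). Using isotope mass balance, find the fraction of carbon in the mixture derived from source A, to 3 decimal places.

δ_A = (0.0105991/0.0112372 − 1)×1000 = (0.943215 − 1)×1000 = -56.785 permil
δ_B = (0.0107951/0.0112372 − 1)×1000 = (0.960657 − 1)×1000 = -39.343 permil
f_A = (δ_mix − δ_B)/(δ_A − δ_B) = (-41.37 − (-39.343))/(-56.785 − (-39.343))
f_A = -2.027 / -17.442 = 0.1162

0.116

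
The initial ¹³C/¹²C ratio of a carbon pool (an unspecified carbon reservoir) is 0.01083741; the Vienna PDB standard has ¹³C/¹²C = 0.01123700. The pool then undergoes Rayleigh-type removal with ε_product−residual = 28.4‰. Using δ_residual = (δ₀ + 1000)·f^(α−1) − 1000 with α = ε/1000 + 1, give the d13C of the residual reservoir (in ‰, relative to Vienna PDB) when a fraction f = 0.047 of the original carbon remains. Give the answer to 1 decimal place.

-115.8‰

δ₀ = (0.01083741/0.01123700 − 1)×1000 = (0.964440 − 1)×1000 = -35.560‰
α − 1 = ε/1000 = 0.0284
f^(α−1) = 0.047^(0.0284) = 0.916827
δ_res = (-35.560 + 1000) × 0.916827 − 1000 = 884.225 − 1000 = -115.78‰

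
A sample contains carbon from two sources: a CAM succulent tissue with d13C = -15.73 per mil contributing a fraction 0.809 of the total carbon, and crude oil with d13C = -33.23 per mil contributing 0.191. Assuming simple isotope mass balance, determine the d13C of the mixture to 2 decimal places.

δ_mix = f_A·δ_A + f_B·δ_B
δ_mix = 0.809 × (-15.73) + 0.191 × (-33.23)
δ_mix = -12.726 + -6.347 = -19.073 per mil

-19.07 per mil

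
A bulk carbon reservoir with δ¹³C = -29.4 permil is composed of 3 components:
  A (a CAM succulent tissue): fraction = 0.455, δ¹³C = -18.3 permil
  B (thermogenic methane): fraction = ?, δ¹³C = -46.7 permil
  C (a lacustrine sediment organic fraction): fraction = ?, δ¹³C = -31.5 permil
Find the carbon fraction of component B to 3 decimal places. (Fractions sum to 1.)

0.257

Let f_B and f_C be the unknown fractions; fractions sum to 1 so f_B + f_C = 0.545.
Mass balance: Σ fᵢ·δᵢ = δ_bulk ⇒ f_B·(-46.7) + f_C·(-31.5) = -29.4 − (-8.327) = -21.073
Substitute f_C = 0.545 − f_B:
f_B·(-46.7 − -31.5) = -21.073 − 0.545×(-31.5) = -3.906
f_B = -3.906 / -15.2 = 0.2570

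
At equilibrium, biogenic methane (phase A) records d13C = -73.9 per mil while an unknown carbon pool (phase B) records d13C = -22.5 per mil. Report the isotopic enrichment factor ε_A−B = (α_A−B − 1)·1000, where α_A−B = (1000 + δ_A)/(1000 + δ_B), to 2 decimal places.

α_A−B = (1000 + -73.9) / (1000 + -22.5) = 926.1 / 977.5 = 0.947417
ε_A−B = (0.947417 − 1) × 1000 = -52.583 per mil
(The approximation ε ≈ δ_A − δ_B would give -51.4 per mil.)

-52.58 per mil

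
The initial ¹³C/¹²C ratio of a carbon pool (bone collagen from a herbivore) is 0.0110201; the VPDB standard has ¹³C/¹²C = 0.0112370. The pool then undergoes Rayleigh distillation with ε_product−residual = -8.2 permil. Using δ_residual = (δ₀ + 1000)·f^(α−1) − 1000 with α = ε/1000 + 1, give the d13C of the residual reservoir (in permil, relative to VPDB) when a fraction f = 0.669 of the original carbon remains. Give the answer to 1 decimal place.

-16.1 permil

δ₀ = (0.0110201/0.0112370 − 1)×1000 = (0.980698 − 1)×1000 = -19.302 permil
α − 1 = ε/1000 = -0.0082
f^(α−1) = 0.669^(-0.0082) = 1.003302
δ_res = (-19.302 + 1000) × 1.003302 − 1000 = 983.936 − 1000 = -16.06 permil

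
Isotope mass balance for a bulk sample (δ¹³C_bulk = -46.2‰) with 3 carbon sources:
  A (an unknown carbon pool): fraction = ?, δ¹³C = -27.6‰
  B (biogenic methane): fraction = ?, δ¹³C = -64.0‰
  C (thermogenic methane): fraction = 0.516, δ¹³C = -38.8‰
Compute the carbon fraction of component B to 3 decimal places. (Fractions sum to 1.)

Let f_B and f_A be the unknown fractions; fractions sum to 1 so f_B + f_A = 0.484.
Mass balance: Σ fᵢ·δᵢ = δ_bulk ⇒ f_B·(-64.0) + f_A·(-27.6) = -46.2 − (-20.021) = -26.179
Substitute f_A = 0.484 − f_B:
f_B·(-64.0 − -27.6) = -26.179 − 0.484×(-27.6) = -12.821
f_B = -12.821 / -36.4 = 0.3522

0.352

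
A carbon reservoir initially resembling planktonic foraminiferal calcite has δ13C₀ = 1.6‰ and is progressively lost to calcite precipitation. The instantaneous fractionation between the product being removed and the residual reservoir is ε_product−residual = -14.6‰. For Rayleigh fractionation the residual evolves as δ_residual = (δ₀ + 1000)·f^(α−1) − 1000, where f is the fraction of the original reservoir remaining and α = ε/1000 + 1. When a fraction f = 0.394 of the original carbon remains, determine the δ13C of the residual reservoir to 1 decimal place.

Rayleigh residual: δ_res = (δ₀ + 1000)·f^(α−1) − 1000
α = ε/1000 + 1 = 0.98540, so α − 1 = -0.01460
f^(α−1) = 0.394^(-0.01460) = 1.013691
δ_res = (1.6 + 1000) × 1.013691 − 1000 = 1015.313 − 1000 = 15.31‰

15.3‰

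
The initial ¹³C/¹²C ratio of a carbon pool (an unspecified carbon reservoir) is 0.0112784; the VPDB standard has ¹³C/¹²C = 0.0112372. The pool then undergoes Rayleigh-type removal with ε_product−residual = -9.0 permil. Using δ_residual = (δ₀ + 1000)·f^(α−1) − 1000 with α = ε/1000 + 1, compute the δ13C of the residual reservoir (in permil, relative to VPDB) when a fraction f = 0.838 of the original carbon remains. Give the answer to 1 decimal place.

δ₀ = (0.0112784/0.0112372 − 1)×1000 = (1.003666 − 1)×1000 = 3.666 permil
α − 1 = ε/1000 = -0.0090
f^(α−1) = 0.838^(-0.0090) = 1.001592
δ_res = (3.666 + 1000) × 1.001592 − 1000 = 1005.264 − 1000 = 5.26 permil

5.3 permil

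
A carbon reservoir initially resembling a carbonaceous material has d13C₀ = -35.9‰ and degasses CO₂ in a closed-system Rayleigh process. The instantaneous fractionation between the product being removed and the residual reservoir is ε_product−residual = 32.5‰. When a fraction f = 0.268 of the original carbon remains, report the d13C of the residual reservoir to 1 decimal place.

-76.3‰

Rayleigh residual: δ_res = (δ₀ + 1000)·f^(α−1) − 1000
α = ε/1000 + 1 = 1.03250, so α − 1 = 0.03250
f^(α−1) = 0.268^(0.03250) = 0.958108
δ_res = (-35.9 + 1000) × 0.958108 − 1000 = 923.712 − 1000 = -76.29‰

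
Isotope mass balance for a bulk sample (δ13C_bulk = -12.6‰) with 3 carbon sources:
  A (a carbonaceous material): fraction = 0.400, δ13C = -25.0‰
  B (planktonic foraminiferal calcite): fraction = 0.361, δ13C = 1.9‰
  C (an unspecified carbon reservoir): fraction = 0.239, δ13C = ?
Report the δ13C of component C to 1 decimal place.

-13.7‰

Isotope mass balance: δ_bulk = Σ fᵢ·δᵢ.
-12.6 = 0.400×(-25.0) + 0.361×(1.9) + 0.239×δ_C
0.239·δ_C = -12.6 − (-9.314) = -3.286
δ_C = -3.286 / 0.239 = -13.75‰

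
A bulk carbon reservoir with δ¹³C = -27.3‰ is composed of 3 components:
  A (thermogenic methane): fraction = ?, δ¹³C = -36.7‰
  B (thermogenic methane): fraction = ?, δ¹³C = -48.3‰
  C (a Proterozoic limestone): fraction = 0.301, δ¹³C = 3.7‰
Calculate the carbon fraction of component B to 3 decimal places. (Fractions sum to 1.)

Let f_B and f_A be the unknown fractions; fractions sum to 1 so f_B + f_A = 0.699.
Mass balance: Σ fᵢ·δᵢ = δ_bulk ⇒ f_B·(-48.3) + f_A·(-36.7) = -27.3 − (1.114) = -28.414
Substitute f_A = 0.699 − f_B:
f_B·(-48.3 − -36.7) = -28.414 − 0.699×(-36.7) = -2.760
f_B = -2.760 / -11.6 = 0.2380

0.238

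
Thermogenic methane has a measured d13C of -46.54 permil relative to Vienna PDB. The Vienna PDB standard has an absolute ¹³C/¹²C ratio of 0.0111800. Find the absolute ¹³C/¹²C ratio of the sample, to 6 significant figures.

0.0106597

R_sample = R_standard × (d13C/1000 + 1)
R_sample = 0.0111800 × (-46.54/1000 + 1) = 0.0111800 × 0.953460
R_sample = 0.0106597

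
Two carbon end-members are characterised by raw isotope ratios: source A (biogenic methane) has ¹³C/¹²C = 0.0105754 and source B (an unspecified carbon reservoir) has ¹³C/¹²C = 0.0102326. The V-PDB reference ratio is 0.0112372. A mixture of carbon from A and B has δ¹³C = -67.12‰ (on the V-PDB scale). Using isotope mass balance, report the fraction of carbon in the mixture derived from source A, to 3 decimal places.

0.730

δ_A = (0.0105754/0.0112372 − 1)×1000 = (0.941106 − 1)×1000 = -58.894‰
δ_B = (0.0102326/0.0112372 − 1)×1000 = (0.910601 − 1)×1000 = -89.399‰
f_A = (δ_mix − δ_B)/(δ_A − δ_B) = (-67.12 − (-89.399))/(-58.894 − (-89.399))
f_A = 22.279 / 30.506 = 0.7303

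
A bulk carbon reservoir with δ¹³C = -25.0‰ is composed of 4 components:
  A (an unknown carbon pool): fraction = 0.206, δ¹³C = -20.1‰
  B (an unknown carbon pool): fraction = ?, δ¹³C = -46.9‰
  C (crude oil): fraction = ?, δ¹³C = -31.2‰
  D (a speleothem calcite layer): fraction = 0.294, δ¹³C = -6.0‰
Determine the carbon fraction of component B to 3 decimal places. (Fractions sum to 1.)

Let f_B and f_C be the unknown fractions; fractions sum to 1 so f_B + f_C = 0.500.
Mass balance: Σ fᵢ·δᵢ = δ_bulk ⇒ f_B·(-46.9) + f_C·(-31.2) = -25.0 − (-5.905) = -19.095
Substitute f_C = 0.500 − f_B:
f_B·(-46.9 − -31.2) = -19.095 − 0.500×(-31.2) = -3.495
f_B = -3.495 / -15.7 = 0.2226

0.223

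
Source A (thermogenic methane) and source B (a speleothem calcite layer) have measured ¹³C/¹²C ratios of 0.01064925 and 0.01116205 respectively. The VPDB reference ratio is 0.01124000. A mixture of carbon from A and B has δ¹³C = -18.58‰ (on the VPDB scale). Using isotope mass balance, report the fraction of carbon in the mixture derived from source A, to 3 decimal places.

0.255

δ_A = (0.01064925/0.01124000 − 1)×1000 = (0.947442 − 1)×1000 = -52.558‰
δ_B = (0.01116205/0.01124000 − 1)×1000 = (0.993065 − 1)×1000 = -6.935‰
f_A = (δ_mix − δ_B)/(δ_A − δ_B) = (-18.58 − (-6.935))/(-52.558 − (-6.935))
f_A = -11.645 / -45.623 = 0.2552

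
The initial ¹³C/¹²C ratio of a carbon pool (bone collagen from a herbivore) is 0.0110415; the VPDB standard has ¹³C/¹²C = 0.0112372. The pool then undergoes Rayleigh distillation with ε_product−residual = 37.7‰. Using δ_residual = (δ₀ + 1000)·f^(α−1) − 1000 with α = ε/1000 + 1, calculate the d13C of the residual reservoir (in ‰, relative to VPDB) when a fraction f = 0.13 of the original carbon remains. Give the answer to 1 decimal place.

δ₀ = (0.0110415/0.0112372 − 1)×1000 = (0.982585 − 1)×1000 = -17.415‰
α − 1 = ε/1000 = 0.0377
f^(α−1) = 0.13^(0.0377) = 0.925967
δ_res = (-17.415 + 1000) × 0.925967 − 1000 = 909.841 − 1000 = -90.16‰

-90.2‰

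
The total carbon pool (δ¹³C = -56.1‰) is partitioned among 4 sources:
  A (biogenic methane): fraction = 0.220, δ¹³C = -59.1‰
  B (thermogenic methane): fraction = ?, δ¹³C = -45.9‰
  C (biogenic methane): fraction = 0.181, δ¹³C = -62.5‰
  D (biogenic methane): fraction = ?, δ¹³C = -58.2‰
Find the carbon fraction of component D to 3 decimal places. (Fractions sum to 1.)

0.349

Let f_D and f_B be the unknown fractions; fractions sum to 1 so f_D + f_B = 0.599.
Mass balance: Σ fᵢ·δᵢ = δ_bulk ⇒ f_D·(-58.2) + f_B·(-45.9) = -56.1 − (-24.315) = -31.785
Substitute f_B = 0.599 − f_D:
f_D·(-58.2 − -45.9) = -31.785 − 0.599×(-45.9) = -4.291
f_D = -4.291 / -12.3 = 0.3489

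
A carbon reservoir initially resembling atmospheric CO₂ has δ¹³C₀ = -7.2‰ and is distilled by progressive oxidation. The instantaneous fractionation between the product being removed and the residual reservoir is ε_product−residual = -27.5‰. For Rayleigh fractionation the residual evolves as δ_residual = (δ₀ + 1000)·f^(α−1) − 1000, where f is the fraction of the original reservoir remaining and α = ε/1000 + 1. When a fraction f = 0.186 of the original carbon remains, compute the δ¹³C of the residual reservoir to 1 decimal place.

39.8‰

Rayleigh residual: δ_res = (δ₀ + 1000)·f^(α−1) − 1000
α = ε/1000 + 1 = 0.97250, so α − 1 = -0.02750
f^(α−1) = 0.186^(-0.02750) = 1.047342
δ_res = (-7.2 + 1000) × 1.047342 − 1000 = 1039.801 − 1000 = 39.80‰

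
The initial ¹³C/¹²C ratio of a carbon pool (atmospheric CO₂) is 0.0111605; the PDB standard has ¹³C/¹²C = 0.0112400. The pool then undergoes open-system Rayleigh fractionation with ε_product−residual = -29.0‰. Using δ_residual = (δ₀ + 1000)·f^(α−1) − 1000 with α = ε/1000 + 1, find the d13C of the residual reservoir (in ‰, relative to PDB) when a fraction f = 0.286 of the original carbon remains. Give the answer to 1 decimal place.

29.6‰

δ₀ = (0.0111605/0.0112400 − 1)×1000 = (0.992927 − 1)×1000 = -7.073‰
α − 1 = ε/1000 = -0.0290
f^(α−1) = 0.286^(-0.0290) = 1.036968
δ_res = (-7.073 + 1000) × 1.036968 − 1000 = 1029.634 − 1000 = 29.63‰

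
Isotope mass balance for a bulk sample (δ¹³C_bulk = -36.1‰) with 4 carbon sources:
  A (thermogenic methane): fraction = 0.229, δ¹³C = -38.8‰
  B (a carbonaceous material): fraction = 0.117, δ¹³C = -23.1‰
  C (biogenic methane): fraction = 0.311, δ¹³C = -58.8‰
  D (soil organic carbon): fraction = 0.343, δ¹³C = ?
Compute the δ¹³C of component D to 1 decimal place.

Isotope mass balance: δ_bulk = Σ fᵢ·δᵢ.
-36.1 = 0.229×(-38.8) + 0.117×(-23.1) + 0.311×(-58.8) + 0.343×δ_D
0.343·δ_D = -36.1 − (-29.875) = -6.225
δ_D = -6.225 / 0.343 = -18.15‰

-18.1‰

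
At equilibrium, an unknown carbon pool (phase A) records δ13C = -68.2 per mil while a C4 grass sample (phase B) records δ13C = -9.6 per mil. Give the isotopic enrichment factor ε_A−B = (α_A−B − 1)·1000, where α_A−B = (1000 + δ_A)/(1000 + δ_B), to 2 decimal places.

-59.17 per mil

α_A−B = (1000 + -68.2) / (1000 + -9.6) = 931.8 / 990.4 = 0.940832
ε_A−B = (0.940832 − 1) × 1000 = -59.168 per mil
(The approximation ε ≈ δ_A − δ_B would give -58.6 per mil.)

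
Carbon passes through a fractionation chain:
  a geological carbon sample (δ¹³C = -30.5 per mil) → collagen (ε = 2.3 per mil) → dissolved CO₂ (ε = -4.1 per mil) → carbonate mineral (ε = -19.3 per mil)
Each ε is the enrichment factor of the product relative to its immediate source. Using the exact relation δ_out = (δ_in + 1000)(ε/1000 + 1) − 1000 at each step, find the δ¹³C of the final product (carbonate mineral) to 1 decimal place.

-50.9 per mil

step 1: δ = (-30.50 + 1000)·(2.3/1000 + 1) − 1000 = -28.27 per mil
step 2: δ = (-28.27 + 1000)·(-4.1/1000 + 1) − 1000 = -32.25 per mil
step 3: δ = (-32.25 + 1000)·(-19.3/1000 + 1) − 1000 = -50.93 per mil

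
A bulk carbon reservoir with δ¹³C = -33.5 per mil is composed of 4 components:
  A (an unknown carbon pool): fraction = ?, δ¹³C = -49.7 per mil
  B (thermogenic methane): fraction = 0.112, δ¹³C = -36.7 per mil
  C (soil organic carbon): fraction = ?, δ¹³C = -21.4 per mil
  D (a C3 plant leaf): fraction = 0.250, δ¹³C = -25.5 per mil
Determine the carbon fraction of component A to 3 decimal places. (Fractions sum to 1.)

Let f_A and f_C be the unknown fractions; fractions sum to 1 so f_A + f_C = 0.638.
Mass balance: Σ fᵢ·δᵢ = δ_bulk ⇒ f_A·(-49.7) + f_C·(-21.4) = -33.5 − (-10.485) = -23.015
Substitute f_C = 0.638 − f_A:
f_A·(-49.7 − -21.4) = -23.015 − 0.638×(-21.4) = -9.361
f_A = -9.361 / -28.3 = 0.3308

0.331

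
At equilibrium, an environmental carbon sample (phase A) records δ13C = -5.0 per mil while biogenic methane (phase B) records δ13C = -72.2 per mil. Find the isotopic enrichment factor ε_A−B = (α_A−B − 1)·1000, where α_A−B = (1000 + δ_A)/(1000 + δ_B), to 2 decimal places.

72.43 per mil

α_A−B = (1000 + -5.0) / (1000 + -72.2) = 995.0 / 927.8 = 1.072429
ε_A−B = (1.072429 − 1) × 1000 = 72.429 per mil
(The approximation ε ≈ δ_A − δ_B would give 67.2 per mil.)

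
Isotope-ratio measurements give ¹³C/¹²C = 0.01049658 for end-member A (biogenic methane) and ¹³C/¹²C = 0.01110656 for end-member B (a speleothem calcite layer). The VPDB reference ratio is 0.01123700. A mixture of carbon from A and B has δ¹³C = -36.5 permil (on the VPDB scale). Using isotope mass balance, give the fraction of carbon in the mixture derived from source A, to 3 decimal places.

δ_A = (0.01049658/0.01123700 − 1)×1000 = (0.934109 − 1)×1000 = -65.891 permil
δ_B = (0.01110656/0.01123700 − 1)×1000 = (0.988392 − 1)×1000 = -11.608 permil
f_A = (δ_mix − δ_B)/(δ_A − δ_B) = (-36.5 − (-11.608))/(-65.891 − (-11.608))
f_A = -24.892 / -54.283 = 0.4586

0.459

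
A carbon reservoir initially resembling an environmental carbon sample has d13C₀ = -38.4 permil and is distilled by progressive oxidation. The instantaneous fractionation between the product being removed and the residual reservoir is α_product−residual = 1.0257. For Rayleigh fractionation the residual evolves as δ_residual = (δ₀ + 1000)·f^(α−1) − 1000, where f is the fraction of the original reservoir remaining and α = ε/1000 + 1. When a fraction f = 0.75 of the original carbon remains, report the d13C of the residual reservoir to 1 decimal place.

Rayleigh residual: δ_res = (δ₀ + 1000)·f^(α−1) − 1000
α − 1 = 0.02570
f^(α−1) = 0.75^(0.02570) = 0.992634
δ_res = (-38.4 + 1000) × 0.992634 − 1000 = 954.517 − 1000 = -45.48 permil

-45.5 permil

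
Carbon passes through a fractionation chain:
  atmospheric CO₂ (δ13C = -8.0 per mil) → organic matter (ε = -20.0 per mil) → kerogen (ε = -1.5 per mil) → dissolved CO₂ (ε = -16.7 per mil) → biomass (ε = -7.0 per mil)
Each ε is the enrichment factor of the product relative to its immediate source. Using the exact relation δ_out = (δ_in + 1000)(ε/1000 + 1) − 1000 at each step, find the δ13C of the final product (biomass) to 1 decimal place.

step 1: δ = (-8.00 + 1000)·(-20.0/1000 + 1) − 1000 = -27.84 per mil
step 2: δ = (-27.84 + 1000)·(-1.5/1000 + 1) − 1000 = -29.30 per mil
step 3: δ = (-29.30 + 1000)·(-16.7/1000 + 1) − 1000 = -45.51 per mil
step 4: δ = (-45.51 + 1000)·(-7.0/1000 + 1) − 1000 = -52.19 per mil

-52.2 per mil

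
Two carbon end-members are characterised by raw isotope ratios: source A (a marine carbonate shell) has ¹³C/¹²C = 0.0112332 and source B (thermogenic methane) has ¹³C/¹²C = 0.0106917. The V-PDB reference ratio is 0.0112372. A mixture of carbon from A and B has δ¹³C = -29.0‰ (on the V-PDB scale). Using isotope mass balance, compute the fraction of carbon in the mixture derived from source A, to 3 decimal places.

δ_A = (0.0112332/0.0112372 − 1)×1000 = (0.999644 − 1)×1000 = -0.356‰
δ_B = (0.0106917/0.0112372 − 1)×1000 = (0.951456 − 1)×1000 = -48.544‰
f_A = (δ_mix − δ_B)/(δ_A − δ_B) = (-29.0 − (-48.544))/(-0.356 − (-48.544))
f_A = 19.544 / 48.188 = 0.4056

0.406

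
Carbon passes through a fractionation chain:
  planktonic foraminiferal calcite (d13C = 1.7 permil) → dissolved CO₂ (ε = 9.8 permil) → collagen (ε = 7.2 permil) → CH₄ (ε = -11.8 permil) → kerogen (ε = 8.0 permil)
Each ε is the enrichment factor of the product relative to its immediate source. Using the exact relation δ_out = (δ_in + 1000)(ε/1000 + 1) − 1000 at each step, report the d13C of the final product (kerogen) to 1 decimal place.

14.8 permil

step 1: δ = (1.70 + 1000)·(9.8/1000 + 1) − 1000 = 11.52 permil
step 2: δ = (11.52 + 1000)·(7.2/1000 + 1) − 1000 = 18.80 permil
step 3: δ = (18.80 + 1000)·(-11.8/1000 + 1) − 1000 = 6.78 permil
step 4: δ = (6.78 + 1000)·(8.0/1000 + 1) − 1000 = 14.83 permil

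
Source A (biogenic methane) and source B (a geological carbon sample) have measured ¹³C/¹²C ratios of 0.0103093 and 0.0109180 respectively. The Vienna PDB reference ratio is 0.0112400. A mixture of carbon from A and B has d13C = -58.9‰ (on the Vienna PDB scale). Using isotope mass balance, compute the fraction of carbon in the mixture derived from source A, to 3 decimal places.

0.559

δ_A = (0.0103093/0.0112400 − 1)×1000 = (0.917198 − 1)×1000 = -82.802‰
δ_B = (0.0109180/0.0112400 − 1)×1000 = (0.971352 − 1)×1000 = -28.648‰
f_A = (δ_mix − δ_B)/(δ_A − δ_B) = (-58.9 − (-28.648))/(-82.802 − (-28.648))
f_A = -30.252 / -54.155 = 0.5586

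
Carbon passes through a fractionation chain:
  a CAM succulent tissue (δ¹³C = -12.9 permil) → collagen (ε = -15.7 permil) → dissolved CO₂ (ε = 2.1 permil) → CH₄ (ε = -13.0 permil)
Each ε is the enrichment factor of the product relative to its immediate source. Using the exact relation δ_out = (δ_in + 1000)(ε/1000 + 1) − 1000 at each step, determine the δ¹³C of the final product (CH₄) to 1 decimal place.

-39.0 permil

step 1: δ = (-12.90 + 1000)·(-15.7/1000 + 1) − 1000 = -28.40 permil
step 2: δ = (-28.40 + 1000)·(2.1/1000 + 1) − 1000 = -26.36 permil
step 3: δ = (-26.36 + 1000)·(-13.0/1000 + 1) − 1000 = -39.01 permil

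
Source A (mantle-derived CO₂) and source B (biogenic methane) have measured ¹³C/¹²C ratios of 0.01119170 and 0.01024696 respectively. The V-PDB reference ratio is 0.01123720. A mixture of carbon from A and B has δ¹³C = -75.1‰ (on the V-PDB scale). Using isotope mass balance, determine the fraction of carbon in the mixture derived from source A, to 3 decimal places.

δ_A = (0.01119170/0.01123720 − 1)×1000 = (0.995951 − 1)×1000 = -4.049‰
δ_B = (0.01024696/0.01123720 − 1)×1000 = (0.911878 − 1)×1000 = -88.122‰
f_A = (δ_mix − δ_B)/(δ_A − δ_B) = (-75.1 − (-88.122))/(-4.049 − (-88.122))
f_A = 13.022 / 84.073 = 0.1549

0.155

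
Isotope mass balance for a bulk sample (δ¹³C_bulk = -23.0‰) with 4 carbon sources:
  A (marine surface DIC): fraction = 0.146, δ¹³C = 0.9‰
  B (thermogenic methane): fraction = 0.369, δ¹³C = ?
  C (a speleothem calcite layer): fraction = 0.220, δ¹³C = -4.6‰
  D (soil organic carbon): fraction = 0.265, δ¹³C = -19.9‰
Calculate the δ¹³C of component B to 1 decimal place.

Isotope mass balance: δ_bulk = Σ fᵢ·δᵢ.
-23.0 = 0.146×(0.9) + 0.369×δ_B + 0.220×(-4.6) + 0.265×(-19.9)
0.369·δ_B = -23.0 − (-6.154) = -16.846
δ_B = -16.846 / 0.369 = -45.65‰

-45.7‰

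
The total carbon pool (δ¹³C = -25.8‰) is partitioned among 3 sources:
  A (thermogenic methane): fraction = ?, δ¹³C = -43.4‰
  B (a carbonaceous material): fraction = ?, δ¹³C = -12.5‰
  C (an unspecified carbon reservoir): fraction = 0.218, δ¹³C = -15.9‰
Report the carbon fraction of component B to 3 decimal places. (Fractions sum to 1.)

Let f_B and f_A be the unknown fractions; fractions sum to 1 so f_B + f_A = 0.782.
Mass balance: Σ fᵢ·δᵢ = δ_bulk ⇒ f_B·(-12.5) + f_A·(-43.4) = -25.8 − (-3.466) = -22.334
Substitute f_A = 0.782 − f_B:
f_B·(-12.5 − -43.4) = -22.334 − 0.782×(-43.4) = 11.605
f_B = 11.605 / 30.9 = 0.3756

0.376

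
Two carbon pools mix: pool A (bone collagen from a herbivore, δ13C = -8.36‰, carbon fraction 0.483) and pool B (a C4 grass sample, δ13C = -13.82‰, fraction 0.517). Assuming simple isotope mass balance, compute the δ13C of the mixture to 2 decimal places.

-11.18‰

δ_mix = f_A·δ_A + f_B·δ_B
δ_mix = 0.483 × (-8.36) + 0.517 × (-13.82)
δ_mix = -4.038 + -7.145 = -11.183‰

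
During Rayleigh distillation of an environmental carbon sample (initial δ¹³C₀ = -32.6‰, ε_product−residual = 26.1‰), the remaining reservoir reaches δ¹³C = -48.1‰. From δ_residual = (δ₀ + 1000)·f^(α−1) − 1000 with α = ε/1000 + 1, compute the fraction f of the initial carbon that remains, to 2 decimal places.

α − 1 = ε/1000 = 0.0261
(δ_res + 1000)/(δ₀ + 1000) = (-48.1 + 1000)/(-32.6 + 1000) = 951.9/967.4 = 0.983978
f = 0.983978^(1/0.0261) = exp(ln(0.983978)/0.0261) = exp(-0.01615/0.0261)
f = exp(-0.6189) = 0.5386

0.54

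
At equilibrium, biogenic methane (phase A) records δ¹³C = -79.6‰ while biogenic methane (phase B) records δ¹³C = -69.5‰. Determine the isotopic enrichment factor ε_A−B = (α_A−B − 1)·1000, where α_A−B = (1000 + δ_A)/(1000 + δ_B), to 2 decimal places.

α_A−B = (1000 + -79.6) / (1000 + -69.5) = 920.4 / 930.5 = 0.989146
ε_A−B = (0.989146 − 1) × 1000 = -10.854‰
(The approximation ε ≈ δ_A − δ_B would give -10.1‰.)

-10.85‰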